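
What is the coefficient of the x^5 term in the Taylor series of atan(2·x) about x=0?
Expand to order 5: atan(2·x) = 32·x^5/5 - 8·x^3/3 + 2·x + O(x^6).
The coefficient of x^5 is 32/5.

Final answer: 32/5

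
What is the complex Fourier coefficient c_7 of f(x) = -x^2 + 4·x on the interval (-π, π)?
Compute the real Fourier coefficients first: a_7 = 4/49, b_7 = 8/7.
Then c_7 = (a_7 − i·b_7)/2 = 2/49 - 4·i/7.

Final answer: 2/49 - 4·i/7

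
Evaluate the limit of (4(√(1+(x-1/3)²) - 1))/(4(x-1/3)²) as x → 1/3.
Both numerator and denominator → 0 as x → 1/3; this is a 0/0 indeterminate form.
Expand each to leading order near x = 1/3: numerator ~ 2·(x - 1/3)^2, denominator ~ 4·(x - 1/3)^2.
The limit of the ratio is 1/2.

Final answer: 1/2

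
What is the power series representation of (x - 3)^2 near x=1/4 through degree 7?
121/16 - 11·(x - 1/4)/2 + (x - 1/4)^2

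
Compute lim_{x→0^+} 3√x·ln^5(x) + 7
The product is a 0·∞ indeterminate form at x → 0⁺.
Rewrite the product as 3·ln^5(x) / x^(-1/2) and apply L'Hôpital, or use the standard hierarchy x^(-1/2) ≫ |ln x|^5 as x → 0⁺.
The indeterminate product → 0, so the limit = 7.

Final answer: 7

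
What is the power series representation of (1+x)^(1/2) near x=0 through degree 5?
7·x^5/256 - 5·x^4/128 + x^3/16 - x^2/8 + x/2 + 1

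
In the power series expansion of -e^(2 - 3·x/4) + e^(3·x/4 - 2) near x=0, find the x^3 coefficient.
Expand to order 3: -e^(2 - 3·x/4) + e^(3·x/4 - 2) = x^3·(9·e^(-2)/128 + 9·e^(2)/128) + x^2·(-9·e^(2)/32 + 9·e^(-2)/32) + x·(3·e^(-2)/4 + 3·e^(2)/4) - e^(2) + e^(-2) + O(x^4).
The coefficient of x^3 is 9·e^(-2)/128 + 9·e^(2)/128.

Final answer: 9·e^(-2)/128 + 9·e^(2)/128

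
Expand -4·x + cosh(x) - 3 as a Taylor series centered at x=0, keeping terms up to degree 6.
x^6/720 + x^4/24 + x^2/2 - 4·x - 2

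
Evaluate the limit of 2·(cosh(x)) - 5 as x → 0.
Direct substitution at x = 0 gives -3.

Final answer: -3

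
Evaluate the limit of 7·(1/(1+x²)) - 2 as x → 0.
Direct substitution at x = 0 gives 5.

Final answer: 5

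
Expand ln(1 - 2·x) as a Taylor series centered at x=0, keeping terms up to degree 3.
-8·x^3/3 - 2·x^2 - 2·x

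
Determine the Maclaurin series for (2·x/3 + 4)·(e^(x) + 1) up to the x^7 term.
13·x^7/7560 + x^6/90 + 11·x^5/180 + 5·x^4/18 + x^3 + 8·x^2/3 + 16·x/3 + 8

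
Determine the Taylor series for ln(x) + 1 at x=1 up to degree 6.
1 + (x - 1) - (x - 1)^2/2 + (x - 1)^3/3 - (x - 1)^4/4 + (x - 1)^5/5 - (x - 1)^6/6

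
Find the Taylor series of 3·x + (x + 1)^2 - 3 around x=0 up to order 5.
x^2 + 5·x - 2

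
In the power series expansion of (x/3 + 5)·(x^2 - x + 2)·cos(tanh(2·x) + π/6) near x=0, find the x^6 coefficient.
Expand to order 6: (x/3 + 5)·(x^2 - x + 2)·cos(tanh(2·x) + π/6) = x^6·(992/45 - 194·√(3)/3) + x^5·(-40 - 40·√(3)/3) + x^4·(-9 + 76·√(3)/3) + x^3·(9·√(3)/2 + 46/3) + x^2·(13/3 - 23·√(3)/3) + x·(-10 - 13·√(3)/6) + 5·√(3) + O(x^7).
The coefficient of x^6 is 992/45 - 194·√(3)/3.

Final answer: 992/45 - 194·√(3)/3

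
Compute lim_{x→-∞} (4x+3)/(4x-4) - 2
Evaluate the dominant behaviour as x → -∞; each term tends to a finite value or vanishes.
Limit = -1.

Final answer: -1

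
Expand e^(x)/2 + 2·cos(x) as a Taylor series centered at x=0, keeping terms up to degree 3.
x^3/12 - 3·x^2/4 + x/2 + 5/2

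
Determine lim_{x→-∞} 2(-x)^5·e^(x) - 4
The product is a 0·∞ indeterminate form at x → -∞.
Rewrite the product as 2(-x)^5 / e^(-x) (an ∞/∞ form) and apply L'Hôpital, or use the standard hierarchy e^(|x|) ≫ |(-x)^5| as x → -∞.
The indeterminate product → 0, so the limit = -4.

Final answer: -4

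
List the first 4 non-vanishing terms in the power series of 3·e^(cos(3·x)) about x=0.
-7533·e·x^6/80 + 81·e·x^4/2 - 27·e·x^2/2 + 3·e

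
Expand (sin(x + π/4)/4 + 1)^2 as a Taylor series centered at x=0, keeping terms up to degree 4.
x^4·(√(2)/8 + 1)^2·(-1/(384·(√(2)/8 + 1)^2) + √(2)/(96·(√(2)/8 + 1))) + x^3·(√(2)/8 + 1)^2·(-√(2)/(24·(√(2)/8 + 1)) - 1/(32·(√(2)/8 + 1)^2)) + x^2·(√(2)/8 + 1)^2·(-√(2)/(8·(√(2)/8 + 1)) + 1/(32·(√(2)/8 + 1)^2)) + √(2)·x·(√(2)/8 + 1)/4 + (√(2)/8 + 1)^2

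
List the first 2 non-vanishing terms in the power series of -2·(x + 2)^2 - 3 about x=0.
-8·x - 11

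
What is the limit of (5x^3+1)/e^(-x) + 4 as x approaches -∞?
The quotient is an ∞/∞ indeterminate form as x → -∞.
Compare growth rates of the dominant terms (exponentials ≫ polynomials ≫ logarithms), or apply L'Hôpital's rule; the quotient → 0.
Adding the constant: 0 + 4 = 4. Limit = 4.

Final answer: 4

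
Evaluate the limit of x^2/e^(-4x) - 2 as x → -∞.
The quotient is an ∞/∞ indeterminate form as x → -∞.
Compare growth rates of the dominant terms (exponentials ≫ polynomials ≫ logarithms), or apply L'Hôpital's rule; the quotient → 0.
Adding the constant: 0 - 2 = -2. Limit = -2.

Final answer: -2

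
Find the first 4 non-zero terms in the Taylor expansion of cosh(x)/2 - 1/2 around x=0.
x^8/80640 + x^6/1440 + x^4/48 + x^2/4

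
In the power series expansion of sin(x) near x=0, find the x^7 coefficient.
Expand to order 7: sin(x) = -x^7/5040 + x^5/120 - x^3/6 + x + O(x^8).
The coefficient of x^7 is -1/5040.

Final answer: -1/5040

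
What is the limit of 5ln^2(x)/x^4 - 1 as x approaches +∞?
The quotient is an ∞/∞ indeterminate form as x → +∞.
The polynomial denominator x^4 dominates the logarithmic numerator (any positive power of x ≫ ln^2(x) as x → ∞), so the quotient → 0.
Adding the constant: 0 - 1 = -1. Limit = -1.

Final answer: -1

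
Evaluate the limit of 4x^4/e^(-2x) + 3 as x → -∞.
The quotient is an ∞/∞ indeterminate form as x → -∞.
Compare growth rates of the dominant terms (exponentials ≫ polynomials ≫ logarithms), or apply L'Hôpital's rule; the quotient → 0.
Adding the constant: 0 + 3 = 3. Limit = 3.

Final answer: 3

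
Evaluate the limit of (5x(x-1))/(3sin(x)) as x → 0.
Both numerator and denominator → 0 as x → 0; this is a 0/0 indeterminate form.
Expand each to leading order near x = 0: numerator ~ -5·x, denominator ~ 3·x.
The limit of the ratio is -5/3.

Final answer: -5/3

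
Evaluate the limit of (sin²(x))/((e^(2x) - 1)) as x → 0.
Both numerator and denominator → 0 as x → 0; this is a 0/0 indeterminate form.
Expand each to leading order near x = 0: numerator ~ x^2, denominator ~ 2·x.
The limit of the ratio is 0.

Final answer: 0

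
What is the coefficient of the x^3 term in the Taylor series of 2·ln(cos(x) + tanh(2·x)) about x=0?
Expand to order 3: 2·ln(cos(x) + tanh(2·x)) = 2·x^3 - 5·x^2 + 4·x + O(x^4).
The coefficient of x^3 is 2.

Final answer: 2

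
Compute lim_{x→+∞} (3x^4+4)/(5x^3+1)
This is an ∞/∞ indeterminate form as x → +∞.
Divide numerator and denominator by x^4 and let the lower-order terms vanish; the numerator's degree 4 exceeds the denominator's degree 3, so the quotient diverges.
Limit = ∞.

Final answer: ∞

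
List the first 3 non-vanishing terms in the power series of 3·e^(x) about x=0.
3·x^2/2 + 3·x + 3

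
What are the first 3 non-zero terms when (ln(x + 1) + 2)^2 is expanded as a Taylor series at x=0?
-x^2 + 4·x + 4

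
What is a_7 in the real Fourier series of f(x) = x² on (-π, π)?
a_7 = (1/π) ∫_{-π}^{π} f(x)·cos(7x) dx.
Evaluate the integral (use parity and integration by parts as needed): a_7 = -4/49.

Final answer: -4/49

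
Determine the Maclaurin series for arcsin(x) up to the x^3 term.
x^3/6 + x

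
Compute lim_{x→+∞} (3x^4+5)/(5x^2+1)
This is an ∞/∞ indeterminate form as x → +∞.
Divide numerator and denominator by x^4 and let the lower-order terms vanish; the numerator's degree 4 exceeds the denominator's degree 2, so the quotient diverges.
Limit = ∞.

Final answer: ∞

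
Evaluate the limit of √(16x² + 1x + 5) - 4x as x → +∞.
As x → +∞: multiply by the conjugate to get (1x+5)/(√(16x²+1x+5)+4x); the denominator ~ 8x, so the limit is 1/8.
Limit = 1/8.

Final answer: 1/8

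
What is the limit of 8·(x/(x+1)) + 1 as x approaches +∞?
Evaluate the dominant behaviour as x → +∞; each term tends to a finite value or vanishes.
Limit = 9.

Final answer: 9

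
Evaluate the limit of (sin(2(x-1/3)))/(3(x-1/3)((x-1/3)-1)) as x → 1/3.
Both numerator and denominator → 0 as x → 1/3; this is a 0/0 indeterminate form.
Expand each to leading order near x = 1/3: numerator ~ 2·(x - 1/3), denominator ~ -3·(x - 1/3).
The limit of the ratio is -2/3.

Final answer: -2/3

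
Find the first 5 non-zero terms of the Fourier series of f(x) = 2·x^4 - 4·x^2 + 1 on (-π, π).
(112 - 16·π^2)·cos(x) + (-10 + 4·π^2)·cos(2·x) + (80/27 - 16·π^2/9)·cos(3·x) + (-11/8 + π^2)·cos(4·x) - 4·π^2/3 + 1 + 2·π^4/5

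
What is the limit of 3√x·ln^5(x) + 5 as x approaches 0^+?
The product is a 0·∞ indeterminate form at x → 0⁺.
Rewrite the product as 3·ln^5(x) / x^(-1/2) and apply L'Hôpital, or use the standard hierarchy x^(-1/2) ≫ |ln x|^5 as x → 0⁺.
The indeterminate product → 0, so the limit = 5.

Final answer: 5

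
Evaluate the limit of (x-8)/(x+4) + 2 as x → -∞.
Evaluate the dominant behaviour as x → -∞; each term tends to a finite value or vanishes.
Limit = 3.

Final answer: 3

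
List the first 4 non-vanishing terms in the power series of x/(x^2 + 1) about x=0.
-x^7 + x^5 - x^3 + x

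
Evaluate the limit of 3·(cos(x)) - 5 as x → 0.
Direct substitution at x = 0 gives -2.

Final answer: -2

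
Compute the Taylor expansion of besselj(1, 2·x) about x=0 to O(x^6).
x^5/12 - x^3/2 + x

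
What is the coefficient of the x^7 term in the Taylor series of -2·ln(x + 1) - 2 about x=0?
Expand to order 7: -2·ln(x + 1) - 2 = -2·x^7/7 + x^6/3 - 2·x^5/5 + x^4/2 - 2·x^3/3 + x^2 - 2·x - 2 + O(x^8).
The coefficient of x^7 is -2/7.

Final answer: -2/7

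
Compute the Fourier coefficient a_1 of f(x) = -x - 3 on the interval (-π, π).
a_1 = (1/π) ∫_{-π}^{π} f(x)·cos(1x) dx.
Evaluate the integral (use parity and integration by parts as needed): a_1 = 0.

Final answer: 0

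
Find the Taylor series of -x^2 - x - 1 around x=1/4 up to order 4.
-21/16 - 3·(x - 1/4)/2 - (x - 1/4)^2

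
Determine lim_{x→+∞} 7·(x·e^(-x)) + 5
Evaluate the dominant behaviour as x → +∞; each term tends to a finite value or vanishes.
Limit = 5.

Final answer: 5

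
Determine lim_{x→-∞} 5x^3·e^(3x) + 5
The product is a 0·∞ indeterminate form at x → -∞.
Rewrite the product as 5x^3 / e^(-3x) (an ∞/∞ form) and apply L'Hôpital, or use the standard hierarchy e^(3|x|) ≫ |x^3| as x → -∞.
The indeterminate product → 0, so the limit = 5.

Final answer: 5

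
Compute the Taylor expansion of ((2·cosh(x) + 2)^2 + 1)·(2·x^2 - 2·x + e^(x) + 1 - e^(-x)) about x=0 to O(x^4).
17·x^3/3 + 42·x^2 + 17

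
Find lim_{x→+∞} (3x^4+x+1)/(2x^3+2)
This is an ∞/∞ indeterminate form as x → +∞.
Divide numerator and denominator by x^4 and let the lower-order terms vanish; the numerator's degree 4 exceeds the denominator's degree 3, so the quotient diverges.
Limit = ∞.

Final answer: ∞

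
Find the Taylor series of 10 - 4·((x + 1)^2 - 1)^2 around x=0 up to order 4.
-4·x^4 - 16·x^3 - 16·x^2 + 10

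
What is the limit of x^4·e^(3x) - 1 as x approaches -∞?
The product is a 0·∞ indeterminate form at x → -∞.
Rewrite the product as x^4 / e^(-3x) (an ∞/∞ form) and apply L'Hôpital, or use the standard hierarchy e^(3|x|) ≫ |x^4| as x → -∞.
The indeterminate product → 0, so the limit = -1.

Final answer: -1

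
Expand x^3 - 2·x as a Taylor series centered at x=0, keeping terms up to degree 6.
x^3 - 2·x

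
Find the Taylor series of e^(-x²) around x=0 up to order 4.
x^4/2 - x^2 + 1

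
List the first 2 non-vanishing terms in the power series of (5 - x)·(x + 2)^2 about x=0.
16·x + 20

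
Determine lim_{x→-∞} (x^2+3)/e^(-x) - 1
The quotient is an ∞/∞ indeterminate form as x → -∞.
Compare growth rates of the dominant terms (exponentials ≫ polynomials ≫ logarithms), or apply L'Hôpital's rule; the quotient → 0.
Adding the constant: 0 - 1 = -1. Limit = -1.

Final answer: -1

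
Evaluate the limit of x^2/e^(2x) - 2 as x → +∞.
The quotient is an ∞/∞ indeterminate form as x → +∞.
The exponential denominator e^(2x) dominates the polynomial numerator (e^x ≫ x^2 as x → ∞), so the quotient → 0.
Adding the constant: 0 - 2 = -2. Limit = -2.

Final answer: -2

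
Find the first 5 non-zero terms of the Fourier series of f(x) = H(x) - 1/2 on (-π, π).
2·sin(x)/π + 2·sin(3·x)/(3·π) + 2·sin(5·x)/(5·π) + 2·sin(7·x)/(7·π) + 2·sin(9·x)/(9·π)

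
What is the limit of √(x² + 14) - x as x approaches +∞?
This is an ∞ − ∞ indeterminate form.
Multiply and divide by the conjugate √(x²+14) + x; the x² terms cancel, leaving 14/(√(x²+14)+x) → 0.
Limit = 0.

Final answer: 0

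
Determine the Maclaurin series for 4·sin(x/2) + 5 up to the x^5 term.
x^5/960 - x^3/12 + 2·x + 5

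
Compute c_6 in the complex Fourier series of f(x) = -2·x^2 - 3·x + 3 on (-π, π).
Compute the real Fourier coefficients first: a_6 = -2/9, b_6 = 1.
Then c_6 = (a_6 − i·b_6)/2 = -1/9 - i/2.

Final answer: -1/9 - i/2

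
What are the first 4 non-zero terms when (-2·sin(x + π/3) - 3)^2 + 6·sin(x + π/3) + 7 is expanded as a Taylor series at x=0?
x^3·((√(3) + 3)^2·(-√(3)/(√(3) + 3)^2 - 1/(3·(√(3) + 3))) - 1/2) + x^2·((√(3) + 3)^2·(-√(3)/(√(3) + 3) + (√(3) + 3)^(-2)) - 3·√(3)/2) + x·(2·√(3) + 9) + 3·√(3) + 7 + (√(3) + 3)^2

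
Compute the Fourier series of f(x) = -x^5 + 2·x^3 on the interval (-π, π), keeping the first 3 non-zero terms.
(-264 - 2·π^4 + 44·π^2)·sin(x) + (-7·π^2 + 21/2 + π^4)·sin(2·x) + (-2·π^4/3 - 152/81 + 76·π^2/27)·sin(3·x)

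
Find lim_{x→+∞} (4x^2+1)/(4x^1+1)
This is an ∞/∞ indeterminate form as x → +∞.
Divide numerator and denominator by x^2 and let the lower-order terms vanish; the numerator's degree 2 exceeds the denominator's degree 1, so the quotient diverges.
Limit = ∞.

Final answer: ∞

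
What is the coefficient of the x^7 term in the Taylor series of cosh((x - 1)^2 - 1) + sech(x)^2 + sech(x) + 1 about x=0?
Expand to order 7: cosh((x - 1)^2 - 1) + sech(x)^2 + sech(x) + 1 = -3·x^7/5 + 451·x^6/720 - 4·x^5/3 + 49·x^4/24 - 2·x^3 + x^2/2 + 4 + O(x^8).
The coefficient of x^7 is -3/5.

Final answer: -3/5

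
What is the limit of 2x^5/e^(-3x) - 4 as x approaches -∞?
The quotient is an ∞/∞ indeterminate form as x → -∞.
Compare growth rates of the dominant terms (exponentials ≫ polynomials ≫ logarithms), or apply L'Hôpital's rule; the quotient → 0.
Adding the constant: 0 - 4 = -4. Limit = -4.

Final answer: -4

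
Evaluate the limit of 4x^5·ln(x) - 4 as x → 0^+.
The product is a 0·∞ indeterminate form at x → 0⁺.
Rewrite the product as 4·ln(x) / x^(-5) and apply L'Hôpital, or use the standard hierarchy x^(-5) ≫ |ln x| as x → 0⁺.
The indeterminate product → 0, so the limit = -4.

Final answer: -4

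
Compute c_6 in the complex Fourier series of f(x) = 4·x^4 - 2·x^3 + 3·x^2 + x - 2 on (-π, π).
Compute the real Fourier coefficients first: a_6 = 5/27 + 8·π^2/9, b_6 = -4/9 + 2·π^2/3.
Then c_6 = (a_6 − i·b_6)/2 = 5/54 + 4·π^2/9 - i·π^2/3 + 2·i/9.

Final answer: 5/54 + 4·π^2/9 - i·π^2/3 + 2·i/9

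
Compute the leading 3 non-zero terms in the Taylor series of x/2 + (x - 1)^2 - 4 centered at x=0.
x^2 - 3·x/2 - 3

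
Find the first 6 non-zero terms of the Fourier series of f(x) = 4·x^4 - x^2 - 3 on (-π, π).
(196 - 32·π^2)·cos(x) + (-13 + 8·π^2)·cos(2·x) + (76/27 - 32·π^2/9)·cos(3·x) + (-1 + 2·π^2)·cos(4·x) + (292/625 - 32·π^2/25)·cos(5·x) - π^2/3 - 3 + 4·π^4/5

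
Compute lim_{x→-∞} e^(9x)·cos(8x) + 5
Evaluate the dominant behaviour as x → -∞; each term tends to a finite value or vanishes.
Limit = 5.

Final answer: 5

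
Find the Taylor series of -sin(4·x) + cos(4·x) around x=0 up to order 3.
32·x^3/3 - 8·x^2 - 4·x + 1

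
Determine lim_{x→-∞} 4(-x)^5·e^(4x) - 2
The product is a 0·∞ indeterminate form at x → -∞.
Rewrite the product as 4(-x)^5 / e^(-4x) (an ∞/∞ form) and apply L'Hôpital, or use the standard hierarchy e^(4|x|) ≫ |(-x)^5| as x → -∞.
The indeterminate product → 0, so the limit = -2.

Final answer: -2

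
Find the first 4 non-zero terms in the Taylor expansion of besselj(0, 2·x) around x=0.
-x^6/36 + x^4/4 - x^2 + 1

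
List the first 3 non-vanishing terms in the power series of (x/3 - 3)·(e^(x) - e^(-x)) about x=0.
-x^3 + 2·x^2/3 - 6·x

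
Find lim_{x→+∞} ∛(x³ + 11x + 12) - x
This is an ∞ − ∞ indeterminate form.
Multiply by (A² + AB + B²)/(A² + AB + B²) where A = ∛(x³+11x + 12), B = x to use A³ − B³ = (A−B)(A²+AB+B²); the x³ terms cancel, leaving (11x + 12)/(A²+AB+B²) with denominator ~ 3x², so the limit is 0.
Limit = 0.

Final answer: 0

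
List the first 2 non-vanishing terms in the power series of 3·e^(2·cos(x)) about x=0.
-3·x^2·e^(2) + 3·e^(2)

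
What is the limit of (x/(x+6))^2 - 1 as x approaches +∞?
As x → +∞: x/(x+6) = 1/(1 + 6/x) → 1, and the 2nd power of a limit-1 base also → 1; with the additive constant, 1 - 1 = 0.
Limit = 0.

Final answer: 0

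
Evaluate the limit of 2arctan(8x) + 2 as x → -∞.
Evaluate the dominant behaviour as x → -∞; each term tends to a finite value or vanishes.
Limit = 2 - π.

Final answer: 2 - π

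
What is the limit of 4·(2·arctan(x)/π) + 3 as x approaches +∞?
Evaluate the dominant behaviour as x → +∞; each term tends to a finite value or vanishes.
Limit = 7.

Final answer: 7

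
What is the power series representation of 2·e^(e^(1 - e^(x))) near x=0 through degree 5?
e·x^5/30 - e·x^4/6 + e·x^2 - 2·e·x + 2·e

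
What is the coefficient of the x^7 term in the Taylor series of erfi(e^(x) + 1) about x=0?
Expand to order 7: erfi(e^(x) + 1) = 8051·x^7·e^(4)/(120·√(π)) + 16909·x^6·e^(4)/(360·√(π)) + 617·x^5·e^(4)/(20·√(π)) + 75·x^4·e^(4)/(4·√(π)) + 31·x^3·e^(4)/(3·√(π)) + 5·x^2·e^(4)/√(π) + 2·x·e^(4)/√(π) + erfi(2) + O(x^8).
The coefficient of x^7 is 8051·e^(4)/(120·√(π)).

Final answer: 8051·e^(4)/(120·√(π))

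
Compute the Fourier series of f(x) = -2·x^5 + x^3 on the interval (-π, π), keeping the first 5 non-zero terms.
(-492 - 4·π^4 + 82·π^2)·sin(x) + (-11·π^2 + 33/2 + 2·π^4)·sin(2·x) + (-4·π^4/3 - 196/81 + 98·π^2/27)·sin(3·x) + (-7·π^2/4 + 21/32 + π^4)·sin(4·x) + (-4·π^4/5 - 156/625 + 26·π^2/25)·sin(5·x)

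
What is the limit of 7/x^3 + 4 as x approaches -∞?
Evaluate the dominant behaviour as x → -∞; each term tends to a finite value or vanishes.
Limit = 4.

Final answer: 4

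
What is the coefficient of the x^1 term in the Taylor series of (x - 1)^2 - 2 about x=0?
Expand to order 1: (x - 1)^2 - 2 = -2·x - 1 + O(x^2).
The coefficient of x^1 is -2.

Final answer: -2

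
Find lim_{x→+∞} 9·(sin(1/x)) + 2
Evaluate the dominant behaviour as x → +∞; each term tends to a finite value or vanishes.
Limit = 2.

Final answer: 2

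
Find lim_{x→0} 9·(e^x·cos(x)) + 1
Direct substitution at x = 0 gives 10.

Final answer: 10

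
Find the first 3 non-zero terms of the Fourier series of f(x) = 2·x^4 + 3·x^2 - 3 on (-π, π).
(84 - 16·π^2)·cos(x) + (-3 + 4·π^2)·cos(2·x) - 3 + π^2 + 2·π^4/5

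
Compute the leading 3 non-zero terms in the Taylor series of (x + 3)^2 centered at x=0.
x^2 + 6·x + 9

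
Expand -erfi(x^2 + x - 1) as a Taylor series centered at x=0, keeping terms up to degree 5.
-3·e·x^5/(5·√(π)) - 7·e·x^4/(3·√(π)) + 2·e·x^3/√(π) - 2·e·x/√(π) + erfi(1)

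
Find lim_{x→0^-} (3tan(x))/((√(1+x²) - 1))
Both numerator and denominator → 0 as x → 0^-; this is a 0/0 indeterminate form.
Expand each to leading order near x = 0: numerator ~ 3·x, denominator ~ x^2/2.
The limit of the ratio is -∞.

Final answer: -∞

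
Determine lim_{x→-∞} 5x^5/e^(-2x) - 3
The quotient is an ∞/∞ indeterminate form as x → -∞.
Compare growth rates of the dominant terms (exponentials ≫ polynomials ≫ logarithms), or apply L'Hôpital's rule; the quotient → 0.
Adding the constant: 0 - 3 = -3. Limit = -3.

Final answer: -3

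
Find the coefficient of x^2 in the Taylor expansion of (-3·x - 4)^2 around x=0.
Expand to order 2: (-3·x - 4)^2 = 9·x^2 + 24·x + 16 + O(x^3).
The coefficient of x^2 is 9.

Final answer: 9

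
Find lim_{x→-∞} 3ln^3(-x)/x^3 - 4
The quotient is an ∞/∞ indeterminate form as x → -∞.
Compare growth rates of the dominant terms (exponentials ≫ polynomials ≫ logarithms), or apply L'Hôpital's rule; the quotient → 0.
Adding the constant: 0 - 4 = -4. Limit = -4.

Final answer: -4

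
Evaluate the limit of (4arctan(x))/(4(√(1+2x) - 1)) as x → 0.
Both numerator and denominator → 0 as x → 0; this is a 0/0 indeterminate form.
Expand each to leading order near x = 0: numerator ~ 4·x, denominator ~ 4·x.
The limit of the ratio is 1.

Final answer: 1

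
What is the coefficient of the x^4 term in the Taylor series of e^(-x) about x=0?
Expand to order 4: e^(-x) = x^4/24 - x^3/6 + x^2/2 - x + 1 + O(x^5).
The coefficient of x^4 is 1/24.

Final answer: 1/24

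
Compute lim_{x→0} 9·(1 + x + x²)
Direct substitution at x = 0 gives 9.

Final answer: 9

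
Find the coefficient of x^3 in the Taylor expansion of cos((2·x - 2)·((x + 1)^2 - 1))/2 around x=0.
Expand to order 3: cos((2·x - 2)·((x + 1)^2 - 1))/2 = 4·x^3 - 4·x^2 + 1/2 + O(x^4).
The coefficient of x^3 is 4.

Final answer: 4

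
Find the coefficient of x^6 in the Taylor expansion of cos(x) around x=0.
Expand to order 6: cos(x) = -x^6/720 + x^4/24 - x^2/2 + 1 + O(x^7).
The coefficient of x^6 is -1/720.

Final answer: -1/720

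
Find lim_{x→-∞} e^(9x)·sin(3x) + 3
Evaluate the dominant behaviour as x → -∞; each term tends to a finite value or vanishes.
Limit = 3.

Final answer: 3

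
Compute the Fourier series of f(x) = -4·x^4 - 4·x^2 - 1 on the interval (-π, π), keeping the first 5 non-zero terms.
(-176 + 32·π^2)·cos(x) + (8 - 8·π^2)·cos(2·x) + (-16/27 + 32·π^2/9)·cos(3·x) + (-2·π^2 - 1/4)·cos(4·x) - 4·π^4/5 - 4·π^2/3 - 1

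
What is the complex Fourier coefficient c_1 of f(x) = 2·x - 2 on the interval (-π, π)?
Compute the real Fourier coefficients first: a_1 = 0, b_1 = 4.
Then c_1 = (a_1 − i·b_1)/2 = -2·i.

Final answer: -2·i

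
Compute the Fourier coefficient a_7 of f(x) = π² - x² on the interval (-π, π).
a_7 = (1/π) ∫_{-π}^{π} f(x)·cos(7x) dx.
Evaluate the integral (use parity and integration by parts as needed): a_7 = 4/49.

Final answer: 4/49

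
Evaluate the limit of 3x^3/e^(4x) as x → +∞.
This is an ∞/∞ indeterminate form as x → +∞.
The exponential denominator e^(4x) dominates the polynomial numerator (e^x ≫ x^3 as x → ∞), so the quotient → 0.
Limit = 0.

Final answer: 0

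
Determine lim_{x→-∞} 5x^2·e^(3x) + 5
The product is a 0·∞ indeterminate form at x → -∞.
Rewrite the product as 5x^2 / e^(-3x) (an ∞/∞ form) and apply L'Hôpital, or use the standard hierarchy e^(3|x|) ≫ |x^2| as x → -∞.
The indeterminate product → 0, so the limit = 5.

Final answer: 5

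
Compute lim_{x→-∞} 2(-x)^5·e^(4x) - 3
The product is a 0·∞ indeterminate form at x → -∞.
Rewrite the product as 2(-x)^5 / e^(-4x) (an ∞/∞ form) and apply L'Hôpital, or use the standard hierarchy e^(4|x|) ≫ |(-x)^5| as x → -∞.
The indeterminate product → 0, so the limit = -3.

Final answer: -3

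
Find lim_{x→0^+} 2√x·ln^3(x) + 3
The product is a 0·∞ indeterminate form at x → 0⁺.
Rewrite the product as 2·ln^3(x) / x^(-1/2) and apply L'Hôpital, or use the standard hierarchy x^(-1/2) ≫ |ln x|^3 as x → 0⁺.
The indeterminate product → 0, so the limit = 3.

Final answer: 3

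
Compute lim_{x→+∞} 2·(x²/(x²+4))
Evaluate the dominant behaviour as x → +∞; each term tends to a finite value or vanishes.
Limit = 2.

Final answer: 2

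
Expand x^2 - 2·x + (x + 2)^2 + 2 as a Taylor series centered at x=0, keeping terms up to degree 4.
2·x^2 + 2·x + 6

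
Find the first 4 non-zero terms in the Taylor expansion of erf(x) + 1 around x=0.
x^5/(5·√(π)) - 2·x^3/(3·√(π)) + 2·x/√(π) + 1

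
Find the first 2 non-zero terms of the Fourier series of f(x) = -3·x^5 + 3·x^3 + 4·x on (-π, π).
(-748 - 6·π^4 + 126·π^2)·sin(x) + (-18·π^2 + 23 + 3·π^4)·sin(2·x)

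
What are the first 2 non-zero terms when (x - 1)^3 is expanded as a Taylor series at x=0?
3·x - 1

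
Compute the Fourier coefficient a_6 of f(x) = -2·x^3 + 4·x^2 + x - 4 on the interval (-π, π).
a_6 = (1/π) ∫_{-π}^{π} f(x)·cos(6x) dx.
Evaluate the integral (use parity and integration by parts as needed): a_6 = 4/9.

Final answer: 4/9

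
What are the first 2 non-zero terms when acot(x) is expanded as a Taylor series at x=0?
-x + π/2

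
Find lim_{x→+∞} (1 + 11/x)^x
As x → +∞: this is the defining limit (1 + 11/x)^x → e^11.
Limit = e^(11).

Final answer: e^(11)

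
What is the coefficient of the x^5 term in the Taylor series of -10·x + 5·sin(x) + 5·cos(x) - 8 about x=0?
Expand to order 5: -10·x + 5·sin(x) + 5·cos(x) - 8 = x^5/24 + 5·x^4/24 - 5·x^3/6 - 5·x^2/2 - 5·x - 3 + O(x^6).
The coefficient of x^5 is 1/24.

Final answer: 1/24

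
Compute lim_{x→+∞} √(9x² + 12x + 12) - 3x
As x → +∞: multiply by the conjugate to get (12x+12)/(√(9x²+12x+12)+3x); the denominator ~ 6x, so the limit is 12/6 = 2.
Limit = 2.

Final answer: 2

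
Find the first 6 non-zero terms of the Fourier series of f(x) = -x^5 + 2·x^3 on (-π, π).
(-264 - 2·π^4 + 44·π^2)·sin(x) + (-7·π^2 + 21/2 + π^4)·sin(2·x) + (-2·π^4/3 - 152/81 + 76·π^2/27)·sin(3·x) + (-13·π^2/8 + 39/64 + π^4/2)·sin(4·x) + (-2·π^4/5 - 168/625 + 28·π^2/25)·sin(5·x) + (-23·π^2/27 + 23/162 + π^4/3)·sin(6·x)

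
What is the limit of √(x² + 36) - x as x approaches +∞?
This is an ∞ − ∞ indeterminate form.
Multiply and divide by the conjugate √(x²+36) + x; the x² terms cancel, leaving 36/(√(x²+36)+x) → 0.
Limit = 0.

Final answer: 0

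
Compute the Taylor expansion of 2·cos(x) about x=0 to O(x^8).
-x^6/360 + x^4/12 - x^2 + 2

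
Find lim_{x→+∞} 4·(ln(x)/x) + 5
Evaluate the dominant behaviour as x → +∞; each term tends to a finite value or vanishes.
Limit = 5.

Final answer: 5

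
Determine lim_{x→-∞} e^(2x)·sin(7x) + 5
Evaluate the dominant behaviour as x → -∞; each term tends to a finite value or vanishes.
Limit = 5.

Final answer: 5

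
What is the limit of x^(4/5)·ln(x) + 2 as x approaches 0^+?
The product is a 0·∞ indeterminate form at x → 0⁺.
Rewrite the product as ln(x) / x^(-4/5) and apply L'Hôpital, or use the standard hierarchy x^(-4/5) ≫ |ln x| as x → 0⁺.
The indeterminate product → 0, so the limit = 2.

Final answer: 2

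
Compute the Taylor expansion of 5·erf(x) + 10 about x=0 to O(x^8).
-5·x^7/(21·√(π)) + x^5/√(π) - 10·x^3/(3·√(π)) + 10·x/√(π) + 10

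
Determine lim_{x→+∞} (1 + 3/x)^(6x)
As x → +∞: write (1 + 3/x)^(6x) = ((1 + 3/x)^x)^6 → (e^3)^6 = e^18.
Limit = e^(18).

Final answer: e^(18)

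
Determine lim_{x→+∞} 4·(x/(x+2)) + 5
Evaluate the dominant behaviour as x → +∞; each term tends to a finite value or vanishes.
Limit = 9.

Final answer: 9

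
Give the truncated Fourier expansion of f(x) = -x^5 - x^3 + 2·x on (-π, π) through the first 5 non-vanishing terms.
(-224 - 2·π^4 + 38·π^2)·sin(x) + (-4·π^2 + 4 + π^4)·sin(2·x) + (-2·π^4/3 + 64/81 + 22·π^2/27)·sin(3·x) + (-π^2/8 - 61/64 + π^4/2)·sin(4·x) + (-2·π^4/5 - 2·π^2/25 + 512/625)·sin(5·x)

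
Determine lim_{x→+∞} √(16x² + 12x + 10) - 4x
As x → +∞: multiply by the conjugate to get (12x+10)/(√(16x²+12x+10)+4x); the denominator ~ 8x, so the limit is 12/8 = 3/2.
Limit = 3/2.

Final answer: 3/2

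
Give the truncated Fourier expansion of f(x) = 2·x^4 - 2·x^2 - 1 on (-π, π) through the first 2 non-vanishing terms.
(104 - 16·π^2)·cos(x) - 2·π^2/3 - 1 + 2·π^4/5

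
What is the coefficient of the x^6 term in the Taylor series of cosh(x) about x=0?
Expand to order 6: cosh(x) = x^6/720 + x^4/24 + x^2/2 + 1 + O(x^7).
The coefficient of x^6 is 1/720.

Final answer: 1/720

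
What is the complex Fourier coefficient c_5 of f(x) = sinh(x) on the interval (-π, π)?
Compute the real Fourier coefficients first: a_5 = 0, b_5 = 5·sinh(π)/(13·π).
Then c_5 = (a_5 − i·b_5)/2 = -5·i·sinh(π)/(26·π).

Final answer: -5·i·sinh(π)/(26·π)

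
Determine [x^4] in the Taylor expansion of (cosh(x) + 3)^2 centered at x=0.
Expand to order 4: (cosh(x) + 3)^2 = 7·x^4/12 + 4·x^2 + 16 + O(x^5).
The coefficient of x^4 is 7/12.

Final answer: 7/12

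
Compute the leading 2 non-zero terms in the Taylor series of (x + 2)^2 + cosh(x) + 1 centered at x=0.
4·x + 6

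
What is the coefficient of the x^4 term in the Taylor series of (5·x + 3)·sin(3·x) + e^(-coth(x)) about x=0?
Expand to order 4: (5·x + 3)·sin(3·x) + e^(-coth(x)) = -45·x^4/2 - 27·x^3/2 + 15·x^2 + 9·x + O(x^5).
The coefficient of x^4 is -45/2.

Final answer: -45/2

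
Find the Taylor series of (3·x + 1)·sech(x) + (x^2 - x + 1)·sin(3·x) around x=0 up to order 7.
1123·x^7/840 - 1519·x^6/720 - 37·x^5/20 + 113·x^4/24 - 3·x^3 - 7·x^2/2 + 6·x + 1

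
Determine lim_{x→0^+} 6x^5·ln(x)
This is a 0·∞ indeterminate form at x → 0⁺.
Rewrite the product as 6·ln(x) / x^(-5) and apply L'Hôpital, or use the standard hierarchy x^(-5) ≫ |ln x| as x → 0⁺.
The indeterminate product → 0, so the limit = 0.

Final answer: 0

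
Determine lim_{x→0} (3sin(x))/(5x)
Both numerator and denominator → 0 as x → 0; this is a 0/0 indeterminate form.
Expand each to leading order near x = 0: numerator ~ 3·x, denominator ~ 5·x.
The limit of the ratio is 3/5.

Final answer: 3/5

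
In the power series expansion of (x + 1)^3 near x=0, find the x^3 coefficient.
Expand to order 3: (x + 1)^3 = x^3 + 3·x^2 + 3·x + 1 + O(x^4).
The coefficient of x^3 is 1.

Final answer: 1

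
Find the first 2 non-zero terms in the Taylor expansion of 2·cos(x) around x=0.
2 - x^2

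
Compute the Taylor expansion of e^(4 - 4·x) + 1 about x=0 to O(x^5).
32·x^4·e^(4)/3 - 32·x^3·e^(4)/3 + 8·x^2·e^(4) - 4·x·e^(4) + 1 + e^(4)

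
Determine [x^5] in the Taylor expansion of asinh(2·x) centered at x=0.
Expand to order 5: asinh(2·x) = 12·x^5/5 - 4·x^3/3 + 2·x + O(x^6).
The coefficient of x^5 is 12/5.

Final answer: 12/5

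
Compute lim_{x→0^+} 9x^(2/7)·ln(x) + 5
The product is a 0·∞ indeterminate form at x → 0⁺.
Rewrite the product as 9·ln(x) / x^(-2/7) and apply L'Hôpital, or use the standard hierarchy x^(-2/7) ≫ |ln x| as x → 0⁺.
The indeterminate product → 0, so the limit = 5.

Final answer: 5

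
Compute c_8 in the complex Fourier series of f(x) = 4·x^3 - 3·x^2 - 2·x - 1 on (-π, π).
Compute the real Fourier coefficients first: a_8 = -3/16, b_8 = 19/32 - π^2.
Then c_8 = (a_8 − i·b_8)/2 = -3/32 - 19·i/64 + i·π^2/2.

Final answer: -3/32 - 19·i/64 + i·π^2/2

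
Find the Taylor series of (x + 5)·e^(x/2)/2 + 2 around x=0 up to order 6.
17·x^6/92160 + x^5/512 + 13·x^4/768 + 11·x^3/96 + 9·x^2/16 + 7·x/4 + 9/2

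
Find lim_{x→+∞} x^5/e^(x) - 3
The quotient is an ∞/∞ indeterminate form as x → +∞.
The exponential denominator e^(x) dominates the polynomial numerator (e^x ≫ x^5 as x → ∞), so the quotient → 0.
Adding the constant: 0 - 3 = -3. Limit = -3.

Final answer: -3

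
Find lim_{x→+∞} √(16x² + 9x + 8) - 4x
As x → +∞: multiply by the conjugate to get (9x+8)/(√(16x²+9x+8)+4x); the denominator ~ 8x, so the limit is 9/8.
Limit = 9/8.

Final answer: 9/8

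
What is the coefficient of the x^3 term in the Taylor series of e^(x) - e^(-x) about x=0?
Expand to order 3: e^(x) - e^(-x) = x^3/3 + 2·x + O(x^4).
The coefficient of x^3 is 1/3.

Final answer: 1/3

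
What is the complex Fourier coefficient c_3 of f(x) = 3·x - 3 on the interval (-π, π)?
Compute the real Fourier coefficients first: a_3 = 0, b_3 = 2.
Then c_3 = (a_3 − i·b_3)/2 = -i.

Final answer: -i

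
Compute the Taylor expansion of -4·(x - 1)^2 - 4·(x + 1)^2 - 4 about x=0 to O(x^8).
-8·x^2 - 12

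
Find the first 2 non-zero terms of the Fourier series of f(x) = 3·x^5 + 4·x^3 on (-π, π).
(-112·π^2 + 6·π^4 + 672)·sin(x) + (-3·π^4 - 33/2 + 11·π^2)·sin(2·x)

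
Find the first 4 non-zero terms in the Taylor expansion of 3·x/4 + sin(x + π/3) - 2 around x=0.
-x^3/12 - √(3)·x^2/4 + 5·x/4 - 2 + √(3)/2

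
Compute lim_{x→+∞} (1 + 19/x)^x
As x → +∞: this is the defining limit (1 + 19/x)^x → e^19.
Limit = e^(19).

Final answer: e^(19)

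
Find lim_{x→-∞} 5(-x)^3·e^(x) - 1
The product is a 0·∞ indeterminate form at x → -∞.
Rewrite the product as 5(-x)^3 / e^(-x) (an ∞/∞ form) and apply L'Hôpital, or use the standard hierarchy e^(|x|) ≫ |(-x)^3| as x → -∞.
The indeterminate product → 0, so the limit = -1.

Final answer: -1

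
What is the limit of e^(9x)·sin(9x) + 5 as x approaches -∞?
Evaluate the dominant behaviour as x → -∞; each term tends to a finite value or vanishes.
Limit = 5.

Final answer: 5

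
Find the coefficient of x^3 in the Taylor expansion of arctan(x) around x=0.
Expand to order 3: arctan(x) = -x^3/3 + x + O(x^4).
The coefficient of x^3 is -1/3.

Final answer: -1/3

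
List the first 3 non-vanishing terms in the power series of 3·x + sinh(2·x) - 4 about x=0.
4·x^3/3 + 5·x - 4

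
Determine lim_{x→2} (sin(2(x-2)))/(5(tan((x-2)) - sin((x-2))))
Both numerator and denominator → 0 as x → 2; this is a 0/0 indeterminate form.
Expand each to leading order near x = 2: numerator ~ 2·(x - 2), denominator ~ 5·(x - 2)^3/2.
The limit of the ratio is ∞.

Final answer: ∞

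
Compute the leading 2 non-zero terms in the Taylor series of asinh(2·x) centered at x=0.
-4·x^3/3 + 2·x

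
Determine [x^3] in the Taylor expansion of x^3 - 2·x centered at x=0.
Expand to order 3: x^3 - 2·x = x^3 - 2·x + O(x^4).
The coefficient of x^3 is 1.

Final answer: 1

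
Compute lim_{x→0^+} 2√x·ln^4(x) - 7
The product is a 0·∞ indeterminate form at x → 0⁺.
Rewrite the product as 2·ln^4(x) / x^(-1/2) and apply L'Hôpital, or use the standard hierarchy x^(-1/2) ≫ |ln x|^4 as x → 0⁺.
The indeterminate product → 0, so the limit = -7.

Final answer: -7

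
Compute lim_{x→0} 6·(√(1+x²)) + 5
Direct substitution at x = 0 gives 11.

Final answer: 11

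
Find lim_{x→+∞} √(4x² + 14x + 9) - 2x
As x → +∞: multiply by the conjugate to get (14x+9)/(√(4x²+14x+9)+2x); the denominator ~ 4x, so the limit is 14/4 = 7/2.
Limit = 7/2.

Final answer: 7/2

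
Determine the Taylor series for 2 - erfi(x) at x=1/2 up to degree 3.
-erfi(1/2) + 2 - 2·e^(1/4)·(x - 1/2)/√(π) - e^(1/4)·(x - 1/2)^2/√(π) - e^(1/4)·(x - 1/2)^3/√(π)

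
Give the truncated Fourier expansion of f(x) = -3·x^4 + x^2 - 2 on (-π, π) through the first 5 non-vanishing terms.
(-148 + 24·π^2)·cos(x) + (10 - 6·π^2)·cos(2·x) + (-20/9 + 8·π^2/3)·cos(3·x) + (13/16 - 3·π^2/2)·cos(4·x) - 3·π^4/5 - 2 + π^2/3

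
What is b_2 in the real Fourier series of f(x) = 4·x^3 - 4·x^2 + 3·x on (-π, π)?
b_2 = (1/π) ∫_{-π}^{π} f(x)·sin(2x) dx.
Evaluate the integral (use parity and integration by parts as needed): b_2 = 3 - 4·π^2.

Final answer: 3 - 4·π^2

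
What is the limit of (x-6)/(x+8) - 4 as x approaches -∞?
Evaluate the dominant behaviour as x → -∞; each term tends to a finite value or vanishes.
Limit = -3.

Final answer: -3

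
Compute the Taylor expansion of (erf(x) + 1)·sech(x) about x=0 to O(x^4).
-5·x^3/(3·√(π)) - x^2/2 + 2·x/√(π) + 1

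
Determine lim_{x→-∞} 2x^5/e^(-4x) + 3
The quotient is an ∞/∞ indeterminate form as x → -∞.
Compare growth rates of the dominant terms (exponentials ≫ polynomials ≫ logarithms), or apply L'Hôpital's rule; the quotient → 0.
Adding the constant: 0 + 3 = 3. Limit = 3.

Final answer: 3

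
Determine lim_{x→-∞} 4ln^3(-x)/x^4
This is an ∞/∞ indeterminate form as x → -∞.
Compare growth rates of the dominant terms (exponentials ≫ polynomials ≫ logarithms), or apply L'Hôpital's rule; the quotient → 0.
Limit = 0.

Final answer: 0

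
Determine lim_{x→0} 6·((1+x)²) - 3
Direct substitution at x = 0 gives 3.

Final answer: 3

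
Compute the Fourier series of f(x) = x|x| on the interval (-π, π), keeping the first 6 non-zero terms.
(-8 + 2·π^2)·sin(x)/π - π·sin(2·x) + (-8 + 18·π^2)·sin(3·x)/(27·π) - π·sin(4·x)/2 + (-8 + 50·π^2)·sin(5·x)/(125·π) - π·sin(6·x)/3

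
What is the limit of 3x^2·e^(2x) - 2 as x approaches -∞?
The product is a 0·∞ indeterminate form at x → -∞.
Rewrite the product as 3x^2 / e^(-2x) (an ∞/∞ form) and apply L'Hôpital, or use the standard hierarchy e^(2|x|) ≫ |x^2| as x → -∞.
The indeterminate product → 0, so the limit = -2.

Final answer: -2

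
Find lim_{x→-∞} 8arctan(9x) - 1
Evaluate the dominant behaviour as x → -∞; each term tends to a finite value or vanishes.
Limit = -4·π - 1.

Final answer: -4·π - 1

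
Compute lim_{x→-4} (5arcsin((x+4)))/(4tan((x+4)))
Both numerator and denominator → 0 as x → -4; this is a 0/0 indeterminate form.
Expand each to leading order near x = -4: numerator ~ 5·(x + 4), denominator ~ 4·(x + 4).
The limit of the ratio is 5/4.

Final answer: 5/4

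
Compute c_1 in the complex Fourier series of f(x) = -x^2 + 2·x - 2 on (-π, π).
Compute the real Fourier coefficients first: a_1 = 4, b_1 = 4.
Then c_1 = (a_1 − i·b_1)/2 = 2 - 2·i.

Final answer: 2 - 2·i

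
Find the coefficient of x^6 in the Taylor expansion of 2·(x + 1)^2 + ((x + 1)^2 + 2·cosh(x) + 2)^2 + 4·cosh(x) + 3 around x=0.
Expand to order 6: 2·(x + 1)^2 + ((x + 1)^2 + 2·cosh(x) + 2)^2 + 4·cosh(x) + 3 = 11·x^6/30 + x^5/3 + 5·x^4 + 8·x^3 + 28·x^2 + 24·x + 34 + O(x^7).
The coefficient of x^6 is 11/30.

Final answer: 11/30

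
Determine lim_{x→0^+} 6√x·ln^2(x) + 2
The product is a 0·∞ indeterminate form at x → 0⁺.
Rewrite the product as 6·ln^2(x) / x^(-1/2) and apply L'Hôpital, or use the standard hierarchy x^(-1/2) ≫ |ln x|^2 as x → 0⁺.
The indeterminate product → 0, so the limit = 2.

Final answer: 2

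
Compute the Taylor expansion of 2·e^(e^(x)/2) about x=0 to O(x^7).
171·x^6·e^(1/2)/2560 + 257·x^5·e^(1/2)/1920 + 49·x^4·e^(1/2)/192 + 11·x^3·e^(1/2)/24 + 3·x^2·e^(1/2)/4 + x·e^(1/2) + 2·e^(1/2)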